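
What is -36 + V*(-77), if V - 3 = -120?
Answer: 8973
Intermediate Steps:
V = -117 (V = 3 - 120 = -117)
-36 + V*(-77) = -36 - 117*(-77) = -36 + 9009 = 8973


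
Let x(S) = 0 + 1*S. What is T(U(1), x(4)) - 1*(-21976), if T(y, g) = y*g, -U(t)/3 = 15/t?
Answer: 21796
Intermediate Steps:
U(t) = -45/t
x(S) = S (x(S) = 0 + S = S)
T(y, g) = g*y
T(U(1), x(4)) - 1*(-21976) = 4*(-45/1) - 1*(-21976) = 4*(-45*1) + 21976 = 4*(-45) + 21976 = -180 + 21976 = 21796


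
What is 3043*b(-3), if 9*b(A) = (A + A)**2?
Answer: 12172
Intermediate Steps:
b(A) = 4*A**2/9 (b(A) = (A + A)**2/9 = (2*A)**2/9 = (4*A**2)/9 = 4*A**2/9)
3043*b(-3) = 3043*((4/9)*(-3)**2) = 3043*((4/9)*9) = 3043*4 = 12172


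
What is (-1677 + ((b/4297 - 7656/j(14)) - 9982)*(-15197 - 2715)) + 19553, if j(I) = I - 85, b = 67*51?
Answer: 53960660701652/305087 ≈ 1.7687e+8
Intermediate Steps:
b = 3417
j(I) = -85 + I
(-1677 + ((b/4297 - 7656/j(14)) - 9982)*(-15197 - 2715)) + 19553 = (-1677 + ((3417/4297 - 7656/(-85 + 14)) - 9982)*(-15197 - 2715)) + 19553 = (-1677 + ((3417*(1/4297) - 7656/(-71)) - 9982)*(-17912)) + 19553 = (-1677 + ((3417/4297 - 7656*(-1/71)) - 9982)*(-17912)) + 19553 = (-1677 + ((3417/4297 + 7656/71) - 9982)*(-17912)) + 19553 = (-1677 + (33140439/305087 - 9982)*(-17912)) + 19553 = (-1677 - 3012237995/305087*(-17912)) + 19553 = (-1677 + 53955206966440/305087) + 19553 = 53954695335541/305087 + 19553 = 53960660701652/305087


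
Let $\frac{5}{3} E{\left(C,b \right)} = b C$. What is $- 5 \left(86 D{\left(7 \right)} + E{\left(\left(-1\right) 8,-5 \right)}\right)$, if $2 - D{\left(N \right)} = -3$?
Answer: $-2270$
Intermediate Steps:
$D{\left(N \right)} = 5$ ($D{\left(N \right)} = 2 - -3 = 2 + 3 = 5$)
$E{\left(C,b \right)} = \frac{3 C b}{5}$ ($E{\left(C,b \right)} = \frac{3 b C}{5} = \frac{3 C b}{5}$)
$- 5 \left(86 D{\left(7 \right)} + E{\left(\left(-1\right) 8,-5 \right)}\right) = - 5 \left(86 \cdot 5 + \frac{3}{5} \left(\left(-1\right) 8\right) \left(-5\right)\right) = - 5 \left(430 + \frac{3}{5} \left(-8\right) \left(-5\right)\right) = - 5 \left(430 + 24\right) = \left(-5\right) 454 = -2270$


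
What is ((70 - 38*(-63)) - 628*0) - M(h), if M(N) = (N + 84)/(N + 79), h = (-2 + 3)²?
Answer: 39407/16 ≈ 2462.9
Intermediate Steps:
h = 1 (h = 1² = 1)
M(N) = (84 + N)/(79 + N)
((70 - 38*(-63)) - 628*0) - M(h) = ((70 - 38*(-63)) - 628*0) - (84 + 1)/(79 + 1) = ((70 + 2394) - 1*0) - 85/80 = (2464 + 0) - 85/80 = 2464 - 1*17/16 = 2464 - 17/16 = 39407/16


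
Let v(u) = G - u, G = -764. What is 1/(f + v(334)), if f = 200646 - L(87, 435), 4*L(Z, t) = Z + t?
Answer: 2/398835 ≈ 5.0146e-6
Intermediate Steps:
v(u) = -764 - u
L(Z, t) = Z/4 + t/4 (L(Z, t) = (Z + t)/4 = Z/4 + t/4)
f = 401031/2 (f = 200646 - ((1/4)*87 + (1/4)*435) = 200646 - (87/4 + 435/4) = 200646 - 1*261/2 = 200646 - 261/2 = 401031/2 ≈ 2.0052e+5)
1/(f + v(334)) = 1/(401031/2 + (-764 - 1*334)) = 1/(401031/2 + (-764 - 334)) = 1/(401031/2 - 1098) = 1/(398835/2) = 2/398835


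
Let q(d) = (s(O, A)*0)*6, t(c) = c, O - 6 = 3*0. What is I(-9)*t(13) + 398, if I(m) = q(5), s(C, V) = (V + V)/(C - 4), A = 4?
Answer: 398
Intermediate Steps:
O = 6 (O = 6 + 3*0 = 6 + 0 = 6)
s(C, V) = 2*V/(-4 + C) (s(C, V) = (2*V)/(-4 + C) = 2*V/(-4 + C))
q(d) = 0 (q(d) = ((2*4/(-4 + 6))*0)*6 = ((2*4/2)*0)*6 = ((2*4*(1/2))*0)*6 = (4*0)*6 = 0*6 = 0)
I(m) = 0
I(-9)*t(13) + 398 = 0*13 + 398 = 0 + 398 = 398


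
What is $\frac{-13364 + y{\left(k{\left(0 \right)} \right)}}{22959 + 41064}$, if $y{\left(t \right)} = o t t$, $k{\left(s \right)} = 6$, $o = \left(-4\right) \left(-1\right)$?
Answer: $- \frac{13220}{64023} \approx -0.20649$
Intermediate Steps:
$o = 4$
$y{\left(t \right)} = 4 t^{2}$ ($y{\left(t \right)} = 4 t t = 4 t^{2}$)
$\frac{-13364 + y{\left(k{\left(0 \right)} \right)}}{22959 + 41064} = \frac{-13364 + 4 \cdot 6^{2}}{22959 + 41064} = \frac{-13364 + 4 \cdot 36}{64023} = \left(-13364 + 144\right) \frac{1}{64023} = \left(-13220\right) \frac{1}{64023} = - \frac{13220}{64023}$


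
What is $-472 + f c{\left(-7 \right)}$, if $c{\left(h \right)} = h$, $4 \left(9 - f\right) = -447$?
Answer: $- \frac{5269}{4} \approx -1317.3$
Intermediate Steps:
$f = \frac{483}{4}$ ($f = 9 - - \frac{447}{4} = 9 + \frac{447}{4} = \frac{483}{4} \approx 120.75$)
$-472 + f c{\left(-7 \right)} = -472 + \frac{483}{4} \left(-7\right) = -472 - \frac{3381}{4} = - \frac{5269}{4}$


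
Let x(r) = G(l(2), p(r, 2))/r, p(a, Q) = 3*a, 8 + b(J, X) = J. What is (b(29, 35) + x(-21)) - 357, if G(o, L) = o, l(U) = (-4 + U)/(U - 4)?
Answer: -7057/21 ≈ -336.05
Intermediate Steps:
b(J, X) = -8 + J
l(U) = 1 (l(U) = (-4 + U)/(-4 + U) = 1)
x(r) = 1/r
(b(29, 35) + x(-21)) - 357 = ((-8 + 29) + 1/(-21)) - 357 = (21 - 1/21) - 357 = 440/21 - 357 = -7057/21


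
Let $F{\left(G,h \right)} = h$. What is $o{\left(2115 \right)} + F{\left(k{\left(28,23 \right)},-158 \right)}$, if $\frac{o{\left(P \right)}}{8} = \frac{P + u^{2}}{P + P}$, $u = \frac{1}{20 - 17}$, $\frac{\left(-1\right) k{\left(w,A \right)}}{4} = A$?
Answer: $- \frac{2931386}{19035} \approx -154.0$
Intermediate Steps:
$k{\left(w,A \right)} = - 4 A$
$u = \frac{1}{3} \approx 0.33333$
$o{\left(P \right)} = \frac{4 \left(\frac{1}{9} + P\right)}{P}$ ($o{\left(P \right)} = 8 \frac{P + \left(\frac{1}{3}\right)^{2}}{P + P} = 8 \frac{P + \frac{1}{9}}{2 P} = 8 \left(\frac{1}{9} + P\right) \frac{1}{2 P} = 8 \frac{\frac{1}{9} + P}{2 P} = \frac{4 \left(\frac{1}{9} + P\right)}{P}$)
$o{\left(2115 \right)} + F{\left(k{\left(28,23 \right)},-158 \right)} = \left(4 + \frac{4}{9 \cdot 2115}\right) - 158 = \left(4 + \frac{4}{9} \cdot \frac{1}{2115}\right) - 158 = \left(4 + \frac{4}{19035}\right) - 158 = \frac{76144}{19035} - 158 = - \frac{2931386}{19035}$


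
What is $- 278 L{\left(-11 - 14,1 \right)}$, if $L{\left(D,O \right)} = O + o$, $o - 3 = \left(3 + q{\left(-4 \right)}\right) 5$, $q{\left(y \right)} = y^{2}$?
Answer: $-27522$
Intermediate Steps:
$o = 98$ ($o = 3 + \left(3 + \left(-4\right)^{2}\right) 5 = 3 + \left(3 + 16\right) 5 = 3 + 19 \cdot 5 = 3 + 95 = 98$)
$L{\left(D,O \right)} = 98 + O$ ($L{\left(D,O \right)} = O + 98 = 98 + O$)
$- 278 L{\left(-11 - 14,1 \right)} = - 278 \left(98 + 1\right) = \left(-278\right) 99 = -27522$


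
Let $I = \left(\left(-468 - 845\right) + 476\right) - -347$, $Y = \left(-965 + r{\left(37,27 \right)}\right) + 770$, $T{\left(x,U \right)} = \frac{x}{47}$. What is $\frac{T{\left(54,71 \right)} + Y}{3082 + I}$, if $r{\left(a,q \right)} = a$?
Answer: $- \frac{1843}{30456} \approx -0.060513$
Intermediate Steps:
$T{\left(x,U \right)} = \frac{x}{47}$ ($T{\left(x,U \right)} = x \frac{1}{47} = \frac{x}{47}$)
$Y = -158$ ($Y = \left(-965 + 37\right) + 770 = -928 + 770 = -158$)
$I = -490$ ($I = \left(-1313 + 476\right) + 347 = -837 + 347 = -490$)
$\frac{T{\left(54,71 \right)} + Y}{3082 + I} = \frac{\frac{1}{47} \cdot 54 - 158}{3082 - 490} = \frac{\frac{54}{47} - 158}{2592} = \left(- \frac{7372}{47}\right) \frac{1}{2592} = - \frac{1843}{30456}$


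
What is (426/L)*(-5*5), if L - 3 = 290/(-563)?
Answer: -5995950/1399 ≈ -4285.9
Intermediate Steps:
L = 1399/563 (L = 3 + 290/(-563) = 3 + 290*(-1/563) = 3 - 290/563 = 1399/563 ≈ 2.4849)
(426/L)*(-5*5) = (426/(1399/563))*(-5*5) = (426*(563/1399))*(-25) = (239838/1399)*(-25) = -5995950/1399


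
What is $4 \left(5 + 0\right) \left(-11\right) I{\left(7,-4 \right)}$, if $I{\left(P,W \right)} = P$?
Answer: $-1540$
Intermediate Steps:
$4 \left(5 + 0\right) \left(-11\right) I{\left(7,-4 \right)} = 4 \left(5 + 0\right) \left(-11\right) 7 = 4 \cdot 5 \left(-11\right) 7 = 20 \left(-11\right) 7 = \left(-220\right) 7 = -1540$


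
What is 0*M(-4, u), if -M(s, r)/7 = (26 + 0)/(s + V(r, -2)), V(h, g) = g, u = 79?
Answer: 0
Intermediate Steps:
M(s, r) = -182/(-2 + s) (M(s, r) = -7*(26 + 0)/(s - 2) = -182/(-2 + s))
0*M(-4, u) = 0*(-182/(-2 - 4)) = 0*(-182/(-6)) = 0*(-182*(-⅙)) = 0*(91/3) = 0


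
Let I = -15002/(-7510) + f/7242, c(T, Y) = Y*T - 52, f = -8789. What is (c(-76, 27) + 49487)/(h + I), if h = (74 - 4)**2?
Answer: 75795268290/7839441091 ≈ 9.6685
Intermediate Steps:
c(T, Y) = -52 + T*Y (c(T, Y) = T*Y - 52 = -52 + T*Y)
h = 4900 (h = 70**2 = 4900)
I = 1254091/1599630 (I = -15002/(-7510) - 8789/7242 = -15002*(-1/7510) - 8789*1/7242 = 7501/3755 - 517/426 = 1254091/1599630 ≈ 0.78399)
(c(-76, 27) + 49487)/(h + I) = ((-52 - 76*27) + 49487)/(4900 + 1254091/1599630) = ((-52 - 2052) + 49487)/(7839441091/1599630) = (-2104 + 49487)*(1599630/7839441091) = 47383*(1599630/7839441091) = 75795268290/7839441091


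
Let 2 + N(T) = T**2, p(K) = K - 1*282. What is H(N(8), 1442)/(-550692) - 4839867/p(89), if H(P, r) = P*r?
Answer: 666314695748/26570889 ≈ 25077.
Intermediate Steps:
p(K) = -282 + K (p(K) = K - 282 = -282 + K)
N(T) = -2 + T**2
H(N(8), 1442)/(-550692) - 4839867/p(89) = ((-2 + 8**2)*1442)/(-550692) - 4839867/(-282 + 89) = ((-2 + 64)*1442)*(-1/550692) - 4839867/(-193) = (62*1442)*(-1/550692) - 4839867*(-1/193) = 89404*(-1/550692) + 4839867/193 = -22351/137673 + 4839867/193 = 666314695748/26570889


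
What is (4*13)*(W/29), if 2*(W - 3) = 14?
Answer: 520/29 ≈ 17.931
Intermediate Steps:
W = 10 (W = 3 + (1/2)*14 = 3 + 7 = 10)
(4*13)*(W/29) = (4*13)*(10/29) = 52*(10*(1/29)) = 52*(10/29) = 520/29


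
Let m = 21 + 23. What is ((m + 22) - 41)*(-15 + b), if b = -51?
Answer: -1650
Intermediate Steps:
m = 44
((m + 22) - 41)*(-15 + b) = ((44 + 22) - 41)*(-15 - 51) = (66 - 41)*(-66) = 25*(-66) = -1650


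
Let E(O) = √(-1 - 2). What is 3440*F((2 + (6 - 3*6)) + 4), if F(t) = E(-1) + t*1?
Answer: -20640 + 3440*I*√3 ≈ -20640.0 + 5958.3*I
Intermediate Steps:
E(O) = I*√3 (E(O) = √(-3) = I*√3)
F(t) = t + I*√3 (F(t) = I*√3 + t*1 = I*√3 + t = t + I*√3)
3440*F((2 + (6 - 3*6)) + 4) = 3440*(((2 + (6 - 3*6)) + 4) + I*√3) = 3440*(((2 + (6 - 18)) + 4) + I*√3) = 3440*(((2 - 12) + 4) + I*√3) = 3440*((-10 + 4) + I*√3) = 3440*(-6 + I*√3) = -20640 + 3440*I*√3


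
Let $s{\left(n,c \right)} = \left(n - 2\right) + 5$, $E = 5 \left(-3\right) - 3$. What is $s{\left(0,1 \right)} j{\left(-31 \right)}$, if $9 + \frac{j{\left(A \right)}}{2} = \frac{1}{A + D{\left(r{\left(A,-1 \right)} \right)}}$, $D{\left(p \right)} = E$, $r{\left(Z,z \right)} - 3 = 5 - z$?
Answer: $- \frac{2652}{49} \approx -54.122$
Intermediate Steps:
$E = -18$ ($E = -15 - 3 = -18$)
$r{\left(Z,z \right)} = 8 - z$ ($r{\left(Z,z \right)} = 3 - \left(-5 + z\right) = 8 - z$)
$s{\left(n,c \right)} = 3 + n$ ($s{\left(n,c \right)} = \left(-2 + n\right) + 5 = 3 + n$)
$D{\left(p \right)} = -18$
$j{\left(A \right)} = -18 + \frac{2}{-18 + A}$ ($j{\left(A \right)} = -18 + \frac{2}{A - 18} = -18 + \frac{2}{-18 + A}$)
$s{\left(0,1 \right)} j{\left(-31 \right)} = \left(3 + 0\right) \frac{2 \left(163 - -279\right)}{-18 - 31} = 3 \frac{2 \left(163 + 279\right)}{-49} = 3 \cdot 2 \left(- \frac{1}{49}\right) 442 = 3 \left(- \frac{884}{49}\right) = - \frac{2652}{49}$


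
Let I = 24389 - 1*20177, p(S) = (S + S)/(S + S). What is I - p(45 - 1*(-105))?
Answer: 4211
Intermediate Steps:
p(S) = 1 (p(S) = (2*S)/((2*S)) = (2*S)*(1/(2*S)) = 1)
I = 4212 (I = 24389 - 20177 = 4212)
I - p(45 - 1*(-105)) = 4212 - 1*1 = 4212 - 1 = 4211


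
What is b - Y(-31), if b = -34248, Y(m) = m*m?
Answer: -35209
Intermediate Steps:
Y(m) = m**2
b - Y(-31) = -34248 - 1*(-31)**2 = -34248 - 1*961 = -34248 - 961 = -35209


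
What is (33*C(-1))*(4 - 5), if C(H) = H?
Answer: 33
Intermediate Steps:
(33*C(-1))*(4 - 5) = (33*(-1))*(4 - 5) = -33*(-1) = 33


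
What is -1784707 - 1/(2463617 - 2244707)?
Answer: -390690209371/218910 ≈ -1.7847e+6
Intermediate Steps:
-1784707 - 1/(2463617 - 2244707) = -1784707 - 1/218910 = -390690209371/218910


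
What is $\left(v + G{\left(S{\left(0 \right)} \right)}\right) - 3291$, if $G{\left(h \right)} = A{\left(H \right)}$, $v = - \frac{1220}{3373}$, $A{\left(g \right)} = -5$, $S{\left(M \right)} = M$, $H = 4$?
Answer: $- \frac{11118628}{3373} \approx -3296.4$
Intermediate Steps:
$v = - \frac{1220}{3373}$ ($v = \left(-1220\right) \frac{1}{3373} = - \frac{1220}{3373} \approx -0.3617$)
$G{\left(h \right)} = -5$
$\left(v + G{\left(S{\left(0 \right)} \right)}\right) - 3291 = \left(- \frac{1220}{3373} - 5\right) - 3291 = - \frac{18085}{3373} - 3291 = - \frac{11118628}{3373}$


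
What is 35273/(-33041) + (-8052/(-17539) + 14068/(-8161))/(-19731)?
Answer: -99612450542535097/93314790524090409 ≈ -1.0675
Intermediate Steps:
35273/(-33041) + (-8052/(-17539) + 14068/(-8161))/(-19731) = 35273*(-1/33041) + (-8052*(-1/17539) + 14068*(-1/8161))*(-1/19731) = -35273/33041 + (8052/17539 - 14068/8161)*(-1/19731) = -35273/33041 - 181026280/143135779*(-1/19731) = -35273/33041 + 181026280/2824212055449 = -99612450542535097/93314790524090409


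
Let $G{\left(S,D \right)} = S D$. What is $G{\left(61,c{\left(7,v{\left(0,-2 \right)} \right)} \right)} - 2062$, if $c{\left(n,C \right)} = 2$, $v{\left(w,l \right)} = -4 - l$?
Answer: $-1940$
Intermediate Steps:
$G{\left(S,D \right)} = D S$
$G{\left(61,c{\left(7,v{\left(0,-2 \right)} \right)} \right)} - 2062 = 2 \cdot 61 - 2062 = 122 - 2062 = -1940$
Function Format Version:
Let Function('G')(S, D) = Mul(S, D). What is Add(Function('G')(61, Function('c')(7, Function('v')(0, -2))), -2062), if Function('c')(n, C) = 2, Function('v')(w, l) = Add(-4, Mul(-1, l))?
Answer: -1940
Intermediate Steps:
Function('G')(S, D) = Mul(D, S)
Add(Function('G')(61, Function('c')(7, Function('v')(0, -2))), -2062) = Add(Mul(2, 61), -2062) = Add(122, -2062) = -1940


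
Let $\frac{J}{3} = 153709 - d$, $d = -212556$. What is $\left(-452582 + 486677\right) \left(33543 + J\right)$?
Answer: $38607064110$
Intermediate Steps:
$J = 1098795$ ($J = 3 \left(153709 - -212556\right) = 3 \left(153709 + 212556\right) = 3 \cdot 366265 = 1098795$)
$\left(-452582 + 486677\right) \left(33543 + J\right) = \left(-452582 + 486677\right) \left(33543 + 1098795\right) = 34095 \cdot 1132338 = 38607064110$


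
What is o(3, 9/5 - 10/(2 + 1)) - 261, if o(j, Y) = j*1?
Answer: -258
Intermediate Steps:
o(j, Y) = j
o(3, 9/5 - 10/(2 + 1)) - 261 = 3 - 261 = -258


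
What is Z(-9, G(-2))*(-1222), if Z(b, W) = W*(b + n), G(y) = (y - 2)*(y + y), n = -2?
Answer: 215072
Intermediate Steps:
G(y) = 2*y*(-2 + y) (G(y) = (-2 + y)*(2*y) = 2*y*(-2 + y))
Z(b, W) = W*(-2 + b) (Z(b, W) = W*(b - 2) = W*(-2 + b))
Z(-9, G(-2))*(-1222) = ((2*(-2)*(-2 - 2))*(-2 - 9))*(-1222) = ((2*(-2)*(-4))*(-11))*(-1222) = (16*(-11))*(-1222) = -176*(-1222) = 215072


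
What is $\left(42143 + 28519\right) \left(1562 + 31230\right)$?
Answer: $2317148304$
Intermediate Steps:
$\left(42143 + 28519\right) \left(1562 + 31230\right) = 70662 \cdot 32792 = 2317148304$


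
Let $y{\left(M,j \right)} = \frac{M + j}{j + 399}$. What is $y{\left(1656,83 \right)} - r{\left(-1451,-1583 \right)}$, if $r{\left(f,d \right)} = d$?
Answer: $\frac{764745}{482} \approx 1586.6$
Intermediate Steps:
$y{\left(M,j \right)} = \frac{M + j}{399 + j}$
$y{\left(1656,83 \right)} - r{\left(-1451,-1583 \right)} = \frac{1656 + 83}{399 + 83} - -1583 = \frac{1}{482} \cdot 1739 + 1583 = \frac{1739}{482} + 1583 = \frac{764745}{482}$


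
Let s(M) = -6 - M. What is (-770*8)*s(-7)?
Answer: -6160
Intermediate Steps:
(-770*8)*s(-7) = (-770*8)*(-6 - 1*(-7)) = (-77*80)*(-6 + 7) = -6160*1 = -6160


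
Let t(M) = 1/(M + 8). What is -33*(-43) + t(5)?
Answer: 18448/13 ≈ 1419.1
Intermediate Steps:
t(M) = 1/(8 + M)
-33*(-43) + t(5) = -33*(-43) + 1/(8 + 5) = 1419 + 1/13 = 18448/13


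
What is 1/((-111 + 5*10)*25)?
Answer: -1/1525 ≈ -0.00065574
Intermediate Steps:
1/((-111 + 5*10)*25) = 1/((-111 + 50)*25) = 1/(-61*25) = 1/(-1525) = -1/1525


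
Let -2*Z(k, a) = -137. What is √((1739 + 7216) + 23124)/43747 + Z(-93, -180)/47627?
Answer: 137/95254 + 17*√111/43747 ≈ 0.0055324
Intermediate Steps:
Z(k, a) = 137/2 (Z(k, a) = -½*(-137) = 137/2)
√((1739 + 7216) + 23124)/43747 + Z(-93, -180)/47627 = √((1739 + 7216) + 23124)/43747 + (137/2)/47627 = √(8955 + 23124)*(1/43747) + (137/2)*(1/47627) = √32079*(1/43747) + 137/95254 = (17*√111)*(1/43747) + 137/95254 = 17*√111/43747 + 137/95254 = 137/95254 + 17*√111/43747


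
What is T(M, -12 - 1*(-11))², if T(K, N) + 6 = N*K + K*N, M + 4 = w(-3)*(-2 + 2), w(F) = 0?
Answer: 4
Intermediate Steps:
M = -4 (M = -4 + 0*(-2 + 2) = -4 + 0*0 = -4 + 0 = -4)
T(K, N) = -6 + 2*K*N (T(K, N) = -6 + (N*K + K*N) = -6 + (K*N + K*N) = -6 + 2*K*N)
T(M, -12 - 1*(-11))² = (-6 + 2*(-4)*(-12 - 1*(-11)))² = (-6 + 2*(-4)*(-12 + 11))² = (-6 + 2*(-4)*(-1))² = (-6 + 8)² = 2² = 4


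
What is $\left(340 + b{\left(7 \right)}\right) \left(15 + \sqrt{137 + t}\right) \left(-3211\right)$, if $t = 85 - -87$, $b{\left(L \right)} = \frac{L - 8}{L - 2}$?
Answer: $-16366467 - \frac{5455489 \sqrt{309}}{5} \approx -3.5546 \cdot 10^{7}$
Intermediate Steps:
$b{\left(L \right)} = \frac{-8 + L}{-2 + L}$
$t = 172$ ($t = 85 + 87 = 172$)
$\left(340 + b{\left(7 \right)}\right) \left(15 + \sqrt{137 + t}\right) \left(-3211\right) = \left(340 + \frac{-8 + 7}{-2 + 7}\right) \left(15 + \sqrt{137 + 172}\right) \left(-3211\right) = \left(340 + \frac{1}{5} \left(-1\right)\right) \left(15 + \sqrt{309}\right) \left(-3211\right) = \left(340 - \frac{1}{5}\right) \left(15 + \sqrt{309}\right) \left(-3211\right) = \frac{1699 \left(15 + \sqrt{309}\right)}{5} \left(-3211\right) = \left(5097 + \frac{1699 \sqrt{309}}{5}\right) \left(-3211\right) = -16366467 - \frac{5455489 \sqrt{309}}{5}$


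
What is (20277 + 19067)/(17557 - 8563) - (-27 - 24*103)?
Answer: 11257675/4497 ≈ 2503.4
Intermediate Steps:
(20277 + 19067)/(17557 - 8563) - (-27 - 24*103) = 39344/8994 - (-27 - 2472) = 39344*(1/8994) - 1*(-2499) = 19672/4497 + 2499 = 11257675/4497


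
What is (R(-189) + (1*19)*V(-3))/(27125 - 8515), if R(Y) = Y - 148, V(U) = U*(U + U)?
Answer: 1/3722 ≈ 0.00026867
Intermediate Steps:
V(U) = 2*U**2 (V(U) = U*(2*U) = 2*U**2)
R(Y) = -148 + Y
(R(-189) + (1*19)*V(-3))/(27125 - 8515) = ((-148 - 189) + (1*19)*(2*(-3)**2))/(27125 - 8515) = (-337 + 19*(2*9))/18610 = (-337 + 19*18)*(1/18610) = (-337 + 342)*(1/18610) = 5*(1/18610) = 1/3722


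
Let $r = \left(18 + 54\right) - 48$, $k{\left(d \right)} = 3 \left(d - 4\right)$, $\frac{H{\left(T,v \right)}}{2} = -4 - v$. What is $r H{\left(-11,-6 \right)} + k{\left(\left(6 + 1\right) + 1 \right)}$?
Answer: $108$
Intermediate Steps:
$H{\left(T,v \right)} = -8 - 2 v$ ($H{\left(T,v \right)} = 2 \left(-4 - v\right) = -8 - 2 v$)
$k{\left(d \right)} = -12 + 3 d$ ($k{\left(d \right)} = 3 \left(-4 + d\right) = -12 + 3 d$)
$r = 24$ ($r = 72 - 48 = 24$)
$r H{\left(-11,-6 \right)} + k{\left(\left(6 + 1\right) + 1 \right)} = 24 \left(-8 - -12\right) - \left(12 - 3 \left(\left(6 + 1\right) + 1\right)\right) = 24 \left(-8 + 12\right) - \left(12 - 3 \left(7 + 1\right)\right) = 24 \cdot 4 + \left(-12 + 3 \cdot 8\right) = 96 + \left(-12 + 24\right) = 96 + 12 = 108$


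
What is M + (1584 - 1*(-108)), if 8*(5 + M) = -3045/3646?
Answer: 49203371/29168 ≈ 1686.9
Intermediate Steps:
M = -148885/29168 (M = -5 + (-3045/3646)/8 = -5 + (-3045*1/3646)/8 = -5 + (⅛)*(-3045/3646) = -5 - 3045/29168 = -148885/29168 ≈ -5.1044)
M + (1584 - 1*(-108)) = -148885/29168 + (1584 - 1*(-108)) = -148885/29168 + (1584 + 108) = -148885/29168 + 1692 = 49203371/29168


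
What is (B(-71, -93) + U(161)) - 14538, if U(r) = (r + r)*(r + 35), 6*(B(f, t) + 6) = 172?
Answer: 145790/3 ≈ 48597.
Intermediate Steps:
B(f, t) = 68/3 (B(f, t) = -6 + (⅙)*172 = -6 + 86/3 = 68/3)
U(r) = 2*r*(35 + r) (U(r) = (2*r)*(35 + r) = 2*r*(35 + r))
(B(-71, -93) + U(161)) - 14538 = (68/3 + 2*161*(35 + 161)) - 14538 = (68/3 + 2*161*196) - 14538 = (68/3 + 63112) - 14538 = 189404/3 - 14538 = 145790/3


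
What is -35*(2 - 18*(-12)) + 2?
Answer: -7628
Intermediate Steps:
-35*(2 - 18*(-12)) + 2 = -35*(2 + 216) + 2 = -35*218 + 2 = -7630 + 2 = -7628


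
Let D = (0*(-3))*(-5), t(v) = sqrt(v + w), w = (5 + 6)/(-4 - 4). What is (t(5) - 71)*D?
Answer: 0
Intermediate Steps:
w = -11/8 (w = 11/(-8) = 11*(-1/8) = -11/8 ≈ -1.3750)
t(v) = sqrt(-11/8 + v) (t(v) = sqrt(v - 11/8) = sqrt(-11/8 + v))
D = 0 (D = 0*(-5) = 0)
(t(5) - 71)*D = (sqrt(-22 + 16*5)/4 - 71)*0 = (sqrt(-22 + 80)/4 - 71)*0 = (sqrt(58)/4 - 71)*0 = (-71 + sqrt(58)/4)*0 = 0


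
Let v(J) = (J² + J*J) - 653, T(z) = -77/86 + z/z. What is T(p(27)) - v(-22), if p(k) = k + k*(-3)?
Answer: -27081/86 ≈ -314.90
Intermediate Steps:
p(k) = -2*k (p(k) = k - 3*k = -2*k)
T(z) = 9/86 (T(z) = -77*1/86 + 1 = -77/86 + 1 = 9/86)
v(J) = -653 + 2*J² (v(J) = (J² + J²) - 653 = 2*J² - 653 = -653 + 2*J²)
T(p(27)) - v(-22) = 9/86 - (-653 + 2*(-22)²) = 9/86 - (-653 + 2*484) = 9/86 - (-653 + 968) = 9/86 - 1*315 = 9/86 - 315 = -27081/86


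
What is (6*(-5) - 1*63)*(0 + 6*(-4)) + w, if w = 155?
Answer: 2387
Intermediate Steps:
(6*(-5) - 1*63)*(0 + 6*(-4)) + w = (6*(-5) - 1*63)*(0 + 6*(-4)) + 155 = (-30 - 63)*(0 - 24) + 155 = -93*(-24) + 155 = 2232 + 155 = 2387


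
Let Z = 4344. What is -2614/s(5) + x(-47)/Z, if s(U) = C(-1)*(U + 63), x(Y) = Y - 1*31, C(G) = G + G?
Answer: 118173/6154 ≈ 19.203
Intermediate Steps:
C(G) = 2*G
x(Y) = -31 + Y (x(Y) = Y - 31 = -31 + Y)
s(U) = -126 - 2*U (s(U) = (2*(-1))*(U + 63) = -2*(63 + U) = -126 - 2*U)
-2614/s(5) + x(-47)/Z = -2614/(-126 - 2*5) + (-31 - 47)/4344 = -2614/(-126 - 10) - 78*1/4344 = -2614/(-136) - 13/724 = -2614*(-1/136) - 13/724 = 1307/68 - 13/724 = 118173/6154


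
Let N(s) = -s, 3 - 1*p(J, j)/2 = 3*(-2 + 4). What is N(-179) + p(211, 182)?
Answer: 173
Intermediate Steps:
p(J, j) = -6 (p(J, j) = 6 - 6*(-2 + 4) = 6 - 6*2 = 6 - 2*6 = 6 - 12 = -6)
N(-179) + p(211, 182) = -1*(-179) - 6 = 179 - 6 = 173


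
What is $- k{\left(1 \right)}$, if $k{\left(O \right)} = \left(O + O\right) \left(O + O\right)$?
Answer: $-4$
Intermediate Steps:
$k{\left(O \right)} = 4 O^{2}$ ($k{\left(O \right)} = 2 O 2 O = 4 O^{2}$)
$- k{\left(1 \right)} = - 4 \cdot 1^{2} = - 4 \cdot 1 = \left(-1\right) 4 = -4$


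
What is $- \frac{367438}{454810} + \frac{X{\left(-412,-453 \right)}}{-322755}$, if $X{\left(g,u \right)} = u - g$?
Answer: $- \frac{11857380448}{14679220155} \approx -0.80777$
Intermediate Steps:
$- \frac{367438}{454810} + \frac{X{\left(-412,-453 \right)}}{-322755} = - \frac{367438}{454810} + \frac{-453 - -412}{-322755} = \left(-367438\right) \frac{1}{454810} + \left(-453 + 412\right) \left(- \frac{1}{322755}\right) = - \frac{183719}{227405} - - \frac{41}{322755} = - \frac{183719}{227405} + \frac{41}{322755} = - \frac{11857380448}{14679220155}$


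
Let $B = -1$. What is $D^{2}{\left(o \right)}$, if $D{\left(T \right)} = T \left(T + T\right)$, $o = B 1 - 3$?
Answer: $1024$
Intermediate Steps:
$o = -4$ ($o = \left(-1\right) 1 - 3 = -1 - 3 = -4$)
$D{\left(T \right)} = 2 T^{2}$ ($D{\left(T \right)} = T 2 T = 2 T^{2}$)
$D^{2}{\left(o \right)} = \left(2 \left(-4\right)^{2}\right)^{2} = \left(2 \cdot 16\right)^{2} = 32^{2} = 1024$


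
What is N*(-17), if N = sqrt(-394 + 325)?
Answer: -17*I*sqrt(69) ≈ -141.21*I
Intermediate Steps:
N = I*sqrt(69) (N = sqrt(-69) = I*sqrt(69) ≈ 8.3066*I)
N*(-17) = (I*sqrt(69))*(-17) = -17*I*sqrt(69)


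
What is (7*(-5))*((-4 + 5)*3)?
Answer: -105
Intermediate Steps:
(7*(-5))*((-4 + 5)*3) = -35*3 = -105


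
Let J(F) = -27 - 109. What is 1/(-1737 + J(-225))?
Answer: -1/1873 ≈ -0.00053390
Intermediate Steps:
J(F) = -136
1/(-1737 + J(-225)) = 1/(-1737 - 136) = 1/(-1873) = -1/1873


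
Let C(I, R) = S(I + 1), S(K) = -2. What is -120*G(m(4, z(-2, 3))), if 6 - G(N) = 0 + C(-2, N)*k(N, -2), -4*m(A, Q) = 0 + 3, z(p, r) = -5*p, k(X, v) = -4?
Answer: 240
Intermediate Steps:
C(I, R) = -2
m(A, Q) = -¾ (m(A, Q) = -(0 + 3)/4 = -¼*3 = -¾)
G(N) = -2 (G(N) = 6 - (0 - 2*(-4)) = 6 - (0 + 8) = 6 - 1*8 = 6 - 8 = -2)
-120*G(m(4, z(-2, 3))) = -120*(-2) = 240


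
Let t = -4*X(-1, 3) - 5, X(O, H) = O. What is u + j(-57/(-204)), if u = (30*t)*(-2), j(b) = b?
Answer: 4099/68 ≈ 60.279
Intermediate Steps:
t = -1 (t = -4*(-1) - 5 = 4 - 5 = -1)
u = 60 (u = (30*(-1))*(-2) = -30*(-2) = 60)
u + j(-57/(-204)) = 60 - 57/(-204) = 60 - 57*(-1/204) = 60 + 19/68 = 4099/68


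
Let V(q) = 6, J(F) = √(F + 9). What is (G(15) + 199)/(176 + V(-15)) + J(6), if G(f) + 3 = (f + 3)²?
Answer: 20/7 + √15 ≈ 6.7301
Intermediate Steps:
G(f) = -3 + (3 + f)² (G(f) = -3 + (f + 3)² = -3 + (3 + f)²)
J(F) = √(9 + F)
(G(15) + 199)/(176 + V(-15)) + J(6) = ((-3 + (3 + 15)²) + 199)/(176 + 6) + √(9 + 6) = ((-3 + 18²) + 199)/182 + √15 = ((-3 + 324) + 199)*(1/182) + √15 = (321 + 199)*(1/182) + √15 = 520*(1/182) + √15 = 20/7 + √15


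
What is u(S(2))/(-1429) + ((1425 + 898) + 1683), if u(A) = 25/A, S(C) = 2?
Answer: 11449123/2858 ≈ 4006.0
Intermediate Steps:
u(S(2))/(-1429) + ((1425 + 898) + 1683) = (25/2)/(-1429) + ((1425 + 898) + 1683) = (25*(½))*(-1/1429) + (2323 + 1683) = (25/2)*(-1/1429) + 4006 = -25/2858 + 4006 = 11449123/2858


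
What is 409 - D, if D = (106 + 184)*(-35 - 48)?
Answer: 24479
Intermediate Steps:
D = -24070 (D = 290*(-83) = -24070)
409 - D = 409 - 1*(-24070) = 409 + 24070 = 24479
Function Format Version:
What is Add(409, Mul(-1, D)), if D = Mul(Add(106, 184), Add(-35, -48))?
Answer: 24479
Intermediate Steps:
D = -24070 (D = Mul(290, -83) = -24070)
Add(409, Mul(-1, D)) = Add(409, Mul(-1, -24070)) = Add(409, 24070) = 24479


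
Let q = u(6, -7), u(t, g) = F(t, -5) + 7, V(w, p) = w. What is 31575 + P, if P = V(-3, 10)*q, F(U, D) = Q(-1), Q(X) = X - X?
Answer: 31554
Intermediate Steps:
Q(X) = 0
F(U, D) = 0
u(t, g) = 7 (u(t, g) = 0 + 7 = 7)
q = 7
P = -21 (P = -3*7 = -21)
31575 + P = 31575 - 21 = 31554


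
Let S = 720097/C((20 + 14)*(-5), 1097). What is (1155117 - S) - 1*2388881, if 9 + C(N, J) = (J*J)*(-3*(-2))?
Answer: -8908325825077/7220445 ≈ -1.2338e+6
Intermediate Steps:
C(N, J) = -9 + 6*J² (C(N, J) = -9 + (J*J)*(-3*(-2)) = -9 + J²*6 = -9 + 6*J²)
S = 720097/7220445 (S = 720097/(-9 + 6*1097²) = 720097/(-9 + 6*1203409) = 720097/(-9 + 7220454) = 720097/7220445 ≈ 0.099730)
(1155117 - S) - 1*2388881 = (1155117 - 1*720097/7220445) - 1*2388881 = (1155117 - 720097/7220445) - 2388881 = 8340458046968/7220445 - 2388881 = -8908325825077/7220445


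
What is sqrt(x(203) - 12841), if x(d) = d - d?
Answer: I*sqrt(12841) ≈ 113.32*I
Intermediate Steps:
x(d) = 0
sqrt(x(203) - 12841) = sqrt(0 - 12841) = sqrt(-12841) = I*sqrt(12841)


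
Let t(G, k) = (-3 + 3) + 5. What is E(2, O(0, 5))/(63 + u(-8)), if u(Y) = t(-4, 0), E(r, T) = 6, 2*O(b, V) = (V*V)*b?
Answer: 3/34 ≈ 0.088235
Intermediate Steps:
t(G, k) = 5 (t(G, k) = 0 + 5 = 5)
O(b, V) = b*V**2/2 (O(b, V) = ((V*V)*b)/2 = (V**2*b)/2 = (b*V**2)/2 = b*V**2/2)
u(Y) = 5
E(2, O(0, 5))/(63 + u(-8)) = 6/(63 + 5) = 6/68 = 6*(1/68) = 3/34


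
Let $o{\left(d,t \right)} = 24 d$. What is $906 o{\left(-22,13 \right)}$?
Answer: $-478368$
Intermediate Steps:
$906 o{\left(-22,13 \right)} = 906 \cdot 24 \left(-22\right) = 906 \left(-528\right) = -478368$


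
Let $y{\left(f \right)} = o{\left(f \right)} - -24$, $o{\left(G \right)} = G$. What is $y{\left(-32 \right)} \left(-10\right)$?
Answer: $80$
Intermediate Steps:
$y{\left(f \right)} = 24 + f$ ($y{\left(f \right)} = f - -24 = f + 24 = 24 + f$)
$y{\left(-32 \right)} \left(-10\right) = \left(24 - 32\right) \left(-10\right) = \left(-8\right) \left(-10\right) = 80$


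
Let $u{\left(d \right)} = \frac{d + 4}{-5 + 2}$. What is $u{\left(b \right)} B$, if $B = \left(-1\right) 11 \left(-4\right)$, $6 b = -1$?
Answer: $- \frac{506}{9} \approx -56.222$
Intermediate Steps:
$b = - \frac{1}{6}$ ($b = \frac{1}{6} \left(-1\right) = - \frac{1}{6} \approx -0.16667$)
$u{\left(d \right)} = - \frac{4}{3} - \frac{d}{3}$ ($u{\left(d \right)} = \frac{4 + d}{-3} = \left(4 + d\right) \left(- \frac{1}{3}\right) = - \frac{4}{3} - \frac{d}{3}$)
$B = 44$ ($B = \left(-11\right) \left(-4\right) = 44$)
$u{\left(b \right)} B = \left(- \frac{4}{3} - - \frac{1}{18}\right) 44 = \left(- \frac{4}{3} + \frac{1}{18}\right) 44 = \left(- \frac{23}{18}\right) 44 = - \frac{506}{9}$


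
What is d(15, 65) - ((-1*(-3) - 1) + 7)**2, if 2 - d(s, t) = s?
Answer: -94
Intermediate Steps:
d(s, t) = 2 - s
d(15, 65) - ((-1*(-3) - 1) + 7)**2 = (2 - 1*15) - ((-1*(-3) - 1) + 7)**2 = (2 - 15) - ((3 - 1) + 7)**2 = -13 - (2 + 7)**2 = -13 - 1*9**2 = -13 - 1*81 = -13 - 81 = -94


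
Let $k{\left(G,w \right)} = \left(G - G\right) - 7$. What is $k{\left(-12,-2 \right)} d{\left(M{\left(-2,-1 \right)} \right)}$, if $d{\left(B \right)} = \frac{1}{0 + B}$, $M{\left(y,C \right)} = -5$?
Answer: $\frac{7}{5} \approx 1.4$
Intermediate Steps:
$d{\left(B \right)} = \frac{1}{B}$
$k{\left(G,w \right)} = -7$ ($k{\left(G,w \right)} = 0 - 7 = -7$)
$k{\left(-12,-2 \right)} d{\left(M{\left(-2,-1 \right)} \right)} = - \frac{7}{-5} = \left(-7\right) \left(- \frac{1}{5}\right) = \frac{7}{5}$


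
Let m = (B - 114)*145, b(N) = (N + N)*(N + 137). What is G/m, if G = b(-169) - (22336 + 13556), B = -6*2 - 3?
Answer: 25076/18705 ≈ 1.3406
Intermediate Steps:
b(N) = 2*N*(137 + N) (b(N) = (2*N)*(137 + N) = 2*N*(137 + N))
B = -15 (B = -12 - 3 = -15)
G = -25076 (G = 2*(-169)*(137 - 169) - (22336 + 13556) = 2*(-169)*(-32) - 1*35892 = 10816 - 35892 = -25076)
m = -18705 (m = (-15 - 114)*145 = -129*145 = -18705)
G/m = -25076/(-18705) = -25076*(-1/18705) = 25076/18705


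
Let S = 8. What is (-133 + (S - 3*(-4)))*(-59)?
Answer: 6667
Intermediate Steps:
(-133 + (S - 3*(-4)))*(-59) = (-133 + (8 - 3*(-4)))*(-59) = (-133 + (8 + 12))*(-59) = (-133 + 20)*(-59) = -113*(-59) = 6667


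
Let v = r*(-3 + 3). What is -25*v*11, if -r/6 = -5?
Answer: 0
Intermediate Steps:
r = 30 (r = -6*(-5) = 30)
v = 0 (v = 30*(-3 + 3) = 30*0 = 0)
-25*v*11 = -25*0*11 = 0*11 = 0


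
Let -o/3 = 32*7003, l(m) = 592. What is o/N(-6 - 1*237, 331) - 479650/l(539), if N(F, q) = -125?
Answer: 169019123/37000 ≈ 4568.1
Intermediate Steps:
o = -672288 (o = -96*7003 = -3*224096 = -672288)
o/N(-6 - 1*237, 331) - 479650/l(539) = -672288/(-125) - 479650/592 = -672288*(-1/125) - 479650*1/592 = 672288/125 - 239825/296 = 169019123/37000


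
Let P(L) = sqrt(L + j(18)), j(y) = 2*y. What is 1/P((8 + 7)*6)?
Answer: sqrt(14)/42 ≈ 0.089087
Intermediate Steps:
P(L) = sqrt(36 + L) (P(L) = sqrt(L + 2*18) = sqrt(L + 36) = sqrt(36 + L))
1/P((8 + 7)*6) = 1/(sqrt(36 + (8 + 7)*6)) = 1/(sqrt(36 + 15*6)) = 1/(sqrt(36 + 90)) = 1/(sqrt(126)) = 1/(3*sqrt(14)) = sqrt(14)/42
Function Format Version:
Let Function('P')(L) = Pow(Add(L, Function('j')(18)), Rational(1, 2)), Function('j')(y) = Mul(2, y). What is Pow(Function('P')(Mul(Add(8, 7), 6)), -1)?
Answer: Mul(Rational(1, 42), Pow(14, Rational(1, 2))) ≈ 0.089087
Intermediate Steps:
Function('P')(L) = Pow(Add(36, L), Rational(1, 2)) (Function('P')(L) = Pow(Add(L, Mul(2, 18)), Rational(1, 2)) = Pow(Add(L, 36), Rational(1, 2)) = Pow(Add(36, L), Rational(1, 2)))
Pow(Function('P')(Mul(Add(8, 7), 6)), -1) = Pow(Pow(Add(36, Mul(Add(8, 7), 6)), Rational(1, 2)), -1) = Pow(Pow(Add(36, Mul(15, 6)), Rational(1, 2)), -1) = Pow(Pow(Add(36, 90), Rational(1, 2)), -1) = Pow(Pow(126, Rational(1, 2)), -1) = Pow(Mul(3, Pow(14, Rational(1, 2))), -1) = Mul(Rational(1, 42), Pow(14, Rational(1, 2)))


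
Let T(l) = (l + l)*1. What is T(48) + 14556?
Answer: 14652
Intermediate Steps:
T(l) = 2*l (T(l) = (2*l)*1 = 2*l)
T(48) + 14556 = 2*48 + 14556 = 96 + 14556 = 14652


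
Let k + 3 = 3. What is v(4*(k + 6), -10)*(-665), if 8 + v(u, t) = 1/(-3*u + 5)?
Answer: 357105/67 ≈ 5329.9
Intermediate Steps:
k = 0 (k = -3 + 3 = 0)
v(u, t) = -8 + 1/(5 - 3*u) (v(u, t) = -8 + 1/(-3*u + 5) = -8 + 1/(5 - 3*u))
v(4*(k + 6), -10)*(-665) = (3*(13 - 32*(0 + 6))/(-5 + 3*(4*(0 + 6))))*(-665) = (3*(13 - 32*6)/(-5 + 3*(4*6)))*(-665) = (3*(13 - 8*24)/(-5 + 3*24))*(-665) = (3*(13 - 192)/(-5 + 72))*(-665) = (3*(-179)/67)*(-665) = (3*(1/67)*(-179))*(-665) = -537/67*(-665) = 357105/67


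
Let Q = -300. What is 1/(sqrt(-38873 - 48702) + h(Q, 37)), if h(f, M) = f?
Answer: -12/7103 - I*sqrt(3503)/35515 ≈ -0.0016894 - 0.0016665*I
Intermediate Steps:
1/(sqrt(-38873 - 48702) + h(Q, 37)) = 1/(sqrt(-38873 - 48702) - 300) = 1/(sqrt(-87575) - 300) = 1/(5*I*sqrt(3503) - 300) = 1/(-300 + 5*I*sqrt(3503))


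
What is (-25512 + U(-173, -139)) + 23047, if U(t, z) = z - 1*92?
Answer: -2696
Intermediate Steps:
U(t, z) = -92 + z (U(t, z) = z - 92 = -92 + z)
(-25512 + U(-173, -139)) + 23047 = (-25512 + (-92 - 139)) + 23047 = (-25512 - 231) + 23047 = -25743 + 23047 = -2696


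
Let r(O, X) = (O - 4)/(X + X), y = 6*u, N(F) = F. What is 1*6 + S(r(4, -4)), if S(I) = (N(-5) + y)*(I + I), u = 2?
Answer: 6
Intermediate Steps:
y = 12 (y = 6*2 = 12)
r(O, X) = (-4 + O)/(2*X) (r(O, X) = (-4 + O)/((2*X)) = (-4 + O)*(1/(2*X)) = (-4 + O)/(2*X))
S(I) = 14*I (S(I) = (-5 + 12)*(I + I) = 7*(2*I) = 14*I)
1*6 + S(r(4, -4)) = 1*6 + 14*((½)*(-4 + 4)/(-4)) = 6 + 14*((½)*(-¼)*0) = 6 + 14*0 = 6 + 0 = 6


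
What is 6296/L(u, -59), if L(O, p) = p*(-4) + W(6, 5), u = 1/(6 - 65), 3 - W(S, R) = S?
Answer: 6296/233 ≈ 27.021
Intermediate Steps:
W(S, R) = 3 - S
u = -1/59 (u = 1/(-59) = -1/59 ≈ -0.016949)
L(O, p) = -3 - 4*p (L(O, p) = p*(-4) + (3 - 1*6) = -4*p + (3 - 6) = -4*p - 3 = -3 - 4*p)
6296/L(u, -59) = 6296/(-3 - 4*(-59)) = 6296/(-3 + 236) = 6296/233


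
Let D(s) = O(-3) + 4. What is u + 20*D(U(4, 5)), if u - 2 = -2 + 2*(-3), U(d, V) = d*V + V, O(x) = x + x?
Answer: -46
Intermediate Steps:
O(x) = 2*x
U(d, V) = V + V*d (U(d, V) = V*d + V = V + V*d)
D(s) = -2 (D(s) = 2*(-3) + 4 = -6 + 4 = -2)
u = -6 (u = 2 + (-2 + 2*(-3)) = 2 + (-2 - 6) = 2 - 8 = -6)
u + 20*D(U(4, 5)) = -6 + 20*(-2) = -6 - 40 = -46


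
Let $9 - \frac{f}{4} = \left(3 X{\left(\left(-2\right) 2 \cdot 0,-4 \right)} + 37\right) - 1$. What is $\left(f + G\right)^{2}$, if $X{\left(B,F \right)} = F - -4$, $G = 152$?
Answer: $1936$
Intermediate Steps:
$X{\left(B,F \right)} = 4 + F$ ($X{\left(B,F \right)} = F + 4 = 4 + F$)
$f = -108$ ($f = 36 - 4 \left(\left(3 \left(4 - 4\right) + 37\right) - 1\right) = 36 - 4 \left(\left(3 \cdot 0 + 37\right) - 1\right) = 36 - 4 \left(\left(0 + 37\right) - 1\right) = 36 - 4 \left(37 - 1\right) = 36 - 144 = -108$)
$\left(f + G\right)^{2} = \left(-108 + 152\right)^{2} = 44^{2} = 1936$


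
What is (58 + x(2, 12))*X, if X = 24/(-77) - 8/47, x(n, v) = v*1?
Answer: -17440/517 ≈ -33.733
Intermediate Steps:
x(n, v) = v
X = -1744/3619 (X = 24*(-1/77) - 8*1/47 = -24/77 - 8/47 = -1744/3619 ≈ -0.48190)
(58 + x(2, 12))*X = (58 + 12)*(-1744/3619) = 70*(-1744/3619) = -17440/517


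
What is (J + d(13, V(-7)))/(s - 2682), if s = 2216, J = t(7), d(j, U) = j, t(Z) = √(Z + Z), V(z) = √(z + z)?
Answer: -13/466 - √14/466 ≈ -0.035926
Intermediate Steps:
V(z) = √2*√z (V(z) = √(2*z) = √2*√z)
t(Z) = √2*√Z (t(Z) = √(2*Z) = √2*√Z)
J = √14 (J = √2*√7 = √14 ≈ 3.7417)
(J + d(13, V(-7)))/(s - 2682) = (√14 + 13)/(2216 - 2682) = (13 + √14)/(-466) = (13 + √14)*(-1/466) = -13/466 - √14/466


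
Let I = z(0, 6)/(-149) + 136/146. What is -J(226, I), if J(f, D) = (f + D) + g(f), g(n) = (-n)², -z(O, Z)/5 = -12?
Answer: -558017606/10877 ≈ -51303.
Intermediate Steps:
z(O, Z) = 60 (z(O, Z) = -5*(-12) = 60)
g(n) = n²
I = 5752/10877 (I = 60/(-149) + 136/146 = 60*(-1/149) + 136*(1/146) = -60/149 + 68/73 = 5752/10877 ≈ 0.52882)
J(f, D) = D + f + f² (J(f, D) = (f + D) + f² = (D + f) + f² = D + f + f²)
-J(226, I) = -(5752/10877 + 226 + 226²) = -(5752/10877 + 226 + 51076) = -1*558017606/10877 = -558017606/10877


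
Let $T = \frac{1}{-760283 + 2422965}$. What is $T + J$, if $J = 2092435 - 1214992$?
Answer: $\frac{1458908682127}{1662682} \approx 8.7744 \cdot 10^{5}$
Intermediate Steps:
$T = \frac{1}{1662682} \approx 6.0144 \cdot 10^{-7}$
$J = 877443$ ($J = 2092435 - 1214992 = 877443$)
$T + J = \frac{1}{1662682} + 877443 = \frac{1458908682127}{1662682}$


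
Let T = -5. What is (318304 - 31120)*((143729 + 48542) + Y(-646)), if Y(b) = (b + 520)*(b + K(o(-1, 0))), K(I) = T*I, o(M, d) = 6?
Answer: 79678339248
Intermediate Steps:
K(I) = -5*I
Y(b) = (-30 + b)*(520 + b) (Y(b) = (b + 520)*(b - 5*6) = (520 + b)*(b - 30) = (520 + b)*(-30 + b) = (-30 + b)*(520 + b))
(318304 - 31120)*((143729 + 48542) + Y(-646)) = (318304 - 31120)*((143729 + 48542) + (-15600 + (-646)² + 490*(-646))) = 287184*(192271 + (-15600 + 417316 - 316540)) = 287184*(192271 + 85176) = 287184*277447 = 79678339248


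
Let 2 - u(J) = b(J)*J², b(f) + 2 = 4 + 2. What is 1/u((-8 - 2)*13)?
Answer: -1/67598 ≈ -1.4793e-5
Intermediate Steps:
b(f) = 4 (b(f) = -2 + (4 + 2) = -2 + 6 = 4)
u(J) = 2 - 4*J²
1/u((-8 - 2)*13) = 1/(2 - 4*169*(-8 - 2)²) = 1/(2 - 4*(-10*13)²) = 1/(2 - 4*(-130)²) = 1/(2 - 4*16900) = 1/(2 - 67600) = 1/(-67598) = -1/67598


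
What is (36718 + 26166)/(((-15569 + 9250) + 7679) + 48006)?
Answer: 31442/24683 ≈ 1.2738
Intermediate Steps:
(36718 + 26166)/(((-15569 + 9250) + 7679) + 48006) = 62884/((-6319 + 7679) + 48006) = 62884/(1360 + 48006) = 62884/49366 = 62884*(1/49366) = 31442/24683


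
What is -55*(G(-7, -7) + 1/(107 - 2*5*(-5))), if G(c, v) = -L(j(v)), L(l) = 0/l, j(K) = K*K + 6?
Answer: -55/157 ≈ -0.35032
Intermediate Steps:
j(K) = 6 + K² (j(K) = K² + 6 = 6 + K²)
L(l) = 0
G(c, v) = 0 (G(c, v) = -1*0 = 0)
-55*(G(-7, -7) + 1/(107 - 2*5*(-5))) = -55*(0 + 1/(107 - 2*5*(-5))) = -55*(0 + 1/(107 - 10*(-5))) = -55*(0 + 1/(107 + 50)) = -55*(0 + 1/157) = -55*1/157 = -55/157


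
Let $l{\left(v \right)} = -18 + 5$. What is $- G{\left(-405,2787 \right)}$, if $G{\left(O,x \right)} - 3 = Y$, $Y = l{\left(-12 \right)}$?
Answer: $10$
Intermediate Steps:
$l{\left(v \right)} = -13$
$Y = -13$
$G{\left(O,x \right)} = -10$ ($G{\left(O,x \right)} = 3 - 13 = -10$)
$- G{\left(-405,2787 \right)} = \left(-1\right) \left(-10\right) = 10$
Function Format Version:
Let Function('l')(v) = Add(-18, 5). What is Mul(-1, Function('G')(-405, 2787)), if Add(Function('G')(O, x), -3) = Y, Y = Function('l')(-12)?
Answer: 10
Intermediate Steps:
Function('l')(v) = -13
Y = -13
Function('G')(O, x) = -10 (Function('G')(O, x) = Add(3, -13) = -10)
Mul(-1, Function('G')(-405, 2787)) = Mul(-1, -10) = 10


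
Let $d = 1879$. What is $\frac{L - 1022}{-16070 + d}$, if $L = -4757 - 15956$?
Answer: $\frac{945}{617} \approx 1.5316$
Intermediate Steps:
$L = -20713$ ($L = -4757 - 15956 = -20713$)
$\frac{L - 1022}{-16070 + d} = \frac{-20713 - 1022}{-16070 + 1879} = - \frac{21735}{-14191} = \left(-21735\right) \left(- \frac{1}{14191}\right) = \frac{945}{617}$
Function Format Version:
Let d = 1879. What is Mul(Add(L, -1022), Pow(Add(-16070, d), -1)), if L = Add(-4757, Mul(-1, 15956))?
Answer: Rational(945, 617) ≈ 1.5316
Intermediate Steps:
L = -20713 (L = Add(-4757, -15956) = -20713)
Mul(Add(L, -1022), Pow(Add(-16070, d), -1)) = Mul(Add(-20713, -1022), Pow(Add(-16070, 1879), -1)) = Mul(-21735, Pow(-14191, -1)) = Mul(-21735, Rational(-1, 14191)) = Rational(945, 617)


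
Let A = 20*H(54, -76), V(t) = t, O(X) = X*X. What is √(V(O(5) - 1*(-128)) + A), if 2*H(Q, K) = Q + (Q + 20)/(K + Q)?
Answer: √79783/11 ≈ 25.678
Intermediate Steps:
O(X) = X²
H(Q, K) = Q/2 + (20 + Q)/(2*(K + Q)) (H(Q, K) = (Q + (Q + 20)/(K + Q))/2 = (Q + (20 + Q)/(K + Q))/2 = Q/2 + (20 + Q)/(2*(K + Q)))
A = 5570/11 (A = 20*((20 + 54 + 54² - 76*54)/(2*(-76 + 54))) = 20*((½)*(20 + 54 + 2916 - 4104)/(-22)) = 20*((½)*(-1/22)*(-1114)) = 20*(557/22) = 5570/11 ≈ 506.36)
√(V(O(5) - 1*(-128)) + A) = √((5² - 1*(-128)) + 5570/11) = √((25 + 128) + 5570/11) = √(153 + 5570/11) = √(7253/11) = √79783/11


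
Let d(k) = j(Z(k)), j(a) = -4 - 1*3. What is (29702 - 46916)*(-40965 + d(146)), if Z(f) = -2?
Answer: 705292008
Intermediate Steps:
j(a) = -7 (j(a) = -4 - 3 = -7)
d(k) = -7
(29702 - 46916)*(-40965 + d(146)) = (29702 - 46916)*(-40965 - 7) = -17214*(-40972) = 705292008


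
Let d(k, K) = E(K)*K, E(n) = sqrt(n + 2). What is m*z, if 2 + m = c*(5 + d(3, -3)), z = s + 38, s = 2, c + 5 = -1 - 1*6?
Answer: -2480 + 1440*I ≈ -2480.0 + 1440.0*I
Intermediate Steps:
E(n) = sqrt(2 + n)
c = -12 (c = -5 + (-1 - 1*6) = -5 + (-1 - 6) = -5 - 7 = -12)
z = 40 (z = 2 + 38 = 40)
d(k, K) = K*sqrt(2 + K) (d(k, K) = sqrt(2 + K)*K = K*sqrt(2 + K))
m = -62 + 36*I (m = -2 - 12*(5 - 3*sqrt(2 - 3)) = -2 - 12*(5 - 3*I) = -2 + (-60 + 36*I) = -62 + 36*I ≈ -62.0 + 36.0*I)
m*z = (-62 + 36*I)*40 = -2480 + 1440*I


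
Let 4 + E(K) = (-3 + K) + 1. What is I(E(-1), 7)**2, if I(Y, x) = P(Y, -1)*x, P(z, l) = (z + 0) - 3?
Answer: 4900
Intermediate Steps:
P(z, l) = -3 + z (P(z, l) = z - 3 = -3 + z)
E(K) = -6 + K (E(K) = -4 + ((-3 + K) + 1) = -4 + (-2 + K) = -6 + K)
I(Y, x) = x*(-3 + Y) (I(Y, x) = (-3 + Y)*x = x*(-3 + Y))
I(E(-1), 7)**2 = (7*(-3 + (-6 - 1)))**2 = (7*(-3 - 7))**2 = (7*(-10))**2 = (-70)**2 = 4900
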